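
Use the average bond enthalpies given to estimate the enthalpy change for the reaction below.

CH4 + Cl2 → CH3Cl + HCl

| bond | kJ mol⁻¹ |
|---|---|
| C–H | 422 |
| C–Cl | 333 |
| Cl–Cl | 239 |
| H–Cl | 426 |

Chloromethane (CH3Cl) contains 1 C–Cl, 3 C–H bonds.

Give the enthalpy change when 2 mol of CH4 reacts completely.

ΔH = −196 kJ

Bonds broken (reactants):
  C–H: 4 × 422 = 1688
  Cl–Cl: 1 × 239 = 239
  Σ(broken) = 1927 kJ
Bonds formed (products):
  C–Cl: 1 × 333 = 333
  C–H: 3 × 422 = 1266
  H–Cl: 1 × 426 = 426
  Σ(formed) = 2025 kJ
ΔH = Σ(broken) − Σ(formed) = 1927 − 2025 = −98 kJ
For 2× the reaction as written: 2 × (−98) = −196 kJ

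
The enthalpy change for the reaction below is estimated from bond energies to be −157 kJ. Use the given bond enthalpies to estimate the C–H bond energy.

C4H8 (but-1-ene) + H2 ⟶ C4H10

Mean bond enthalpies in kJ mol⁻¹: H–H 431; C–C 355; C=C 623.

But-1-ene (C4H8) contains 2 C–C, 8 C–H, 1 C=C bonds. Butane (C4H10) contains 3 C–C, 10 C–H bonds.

D(C–H) ≈ 428 kJ/mol

Let D be the C–H bond energy.
Σ(broken) = 2×355 + 8×D + 1×623 + 1×431 = 1764 + 8D
Σ(formed) = 3×355 + 10×D = 1065 + 10D
ΔH = Σ(broken) − Σ(formed) = (1764 + 8D) − (1065 + 10D) = +699 − 2D
Setting this equal to −157 kJ gives 2D = 856, so D = 428 kJ/mol.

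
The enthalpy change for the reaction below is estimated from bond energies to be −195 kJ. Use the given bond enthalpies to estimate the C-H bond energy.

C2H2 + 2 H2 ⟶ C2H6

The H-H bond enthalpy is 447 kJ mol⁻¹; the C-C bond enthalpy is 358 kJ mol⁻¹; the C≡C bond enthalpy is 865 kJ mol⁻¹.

Let D be the C-H bond energy.
Σ(broken) = 1×865 + 2×D + 2×447 = 1759 + 2D
Σ(formed) = 1×358 + 6×D = 358 + 6D
ΔH = Σ(broken) − Σ(formed) = (1759 + 2D) − (358 + 6D) = +1401 − 4D
Setting this equal to −195 kJ gives 4D = 1596, so D = 399 kJ/mol.

D(C-H) ≈ 399 kJ/mol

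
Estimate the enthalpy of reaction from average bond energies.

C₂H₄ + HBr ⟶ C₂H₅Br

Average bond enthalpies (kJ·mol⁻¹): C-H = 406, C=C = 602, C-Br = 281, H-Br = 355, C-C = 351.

ΔH ≈ −81 kJ

Bonds broken (reactants):
  C-H: 4 × 406 = 1624
  C=C: 1 × 602 = 602
  H-Br: 1 × 355 = 355
  Σ(broken) = 2581 kJ
Bonds formed (products):
  C-Br: 1 × 281 = 281
  C-C: 1 × 351 = 351
  C-H: 5 × 406 = 2030
  Σ(formed) = 2662 kJ
ΔH = Σ(broken) − Σ(formed) = 2581 − 2662 = −81 kJ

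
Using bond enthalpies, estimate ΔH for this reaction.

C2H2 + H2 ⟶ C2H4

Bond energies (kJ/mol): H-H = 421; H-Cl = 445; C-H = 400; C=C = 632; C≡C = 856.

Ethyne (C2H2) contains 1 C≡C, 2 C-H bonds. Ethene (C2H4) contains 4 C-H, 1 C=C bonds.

Bonds broken (reactants):
  C≡C: 1 × 856 = 856
  C-H: 2 × 400 = 800
  H-H: 1 × 421 = 421
  Σ(broken) = 2077 kJ
Bonds formed (products):
  C-H: 4 × 400 = 1600
  C=C: 1 × 632 = 632
  Σ(formed) = 2232 kJ
ΔH = Σ(broken) − Σ(formed) = 2077 − 2232 = −155 kJ

ΔH ≈ −155 kJ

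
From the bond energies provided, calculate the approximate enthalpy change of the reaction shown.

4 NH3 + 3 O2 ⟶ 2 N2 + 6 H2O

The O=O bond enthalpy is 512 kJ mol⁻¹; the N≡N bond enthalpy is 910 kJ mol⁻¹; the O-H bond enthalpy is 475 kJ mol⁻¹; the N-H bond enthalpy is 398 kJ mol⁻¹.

ΔH ≈ −1208 kJ

Bonds broken (reactants):
  N-H: 12 × 398 = 4776
  O=O: 3 × 512 = 1536
  Σ(broken) = 6312 kJ
Bonds formed (products):
  N≡N: 2 × 910 = 1820
  O-H: 12 × 475 = 5700
  Σ(formed) = 7520 kJ
ΔH = Σ(broken) − Σ(formed) = 6312 − 7520 = −1208 kJ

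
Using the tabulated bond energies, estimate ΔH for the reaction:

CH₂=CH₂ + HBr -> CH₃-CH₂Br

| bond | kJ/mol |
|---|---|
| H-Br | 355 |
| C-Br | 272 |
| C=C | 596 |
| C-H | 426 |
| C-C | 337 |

ΔH ≈ −84 kJ

Bonds broken (reactants):
  C-H: 4 × 426 = 1704
  C=C: 1 × 596 = 596
  H-Br: 1 × 355 = 355
  Σ(broken) = 2655 kJ
Bonds formed (products):
  C-Br: 1 × 272 = 272
  C-C: 1 × 337 = 337
  C-H: 5 × 426 = 2130
  Σ(formed) = 2739 kJ
ΔH = Σ(broken) − Σ(formed) = 2655 − 2739 = −84 kJ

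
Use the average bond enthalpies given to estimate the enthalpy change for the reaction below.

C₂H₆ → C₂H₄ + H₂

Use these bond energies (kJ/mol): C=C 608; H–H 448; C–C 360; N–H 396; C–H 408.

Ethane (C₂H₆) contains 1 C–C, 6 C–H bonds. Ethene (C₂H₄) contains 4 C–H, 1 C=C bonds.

Bonds broken (reactants):
  C–C: 1 × 360 = 360
  C–H: 6 × 408 = 2448
  Σ(broken) = 2808 kJ
Bonds formed (products):
  C–H: 4 × 408 = 1632
  C=C: 1 × 608 = 608
  H–H: 1 × 448 = 448
  Σ(formed) = 2688 kJ
ΔH = Σ(broken) − Σ(formed) = 2808 − 2688 = +120 kJ

ΔH ≈ +120 kJ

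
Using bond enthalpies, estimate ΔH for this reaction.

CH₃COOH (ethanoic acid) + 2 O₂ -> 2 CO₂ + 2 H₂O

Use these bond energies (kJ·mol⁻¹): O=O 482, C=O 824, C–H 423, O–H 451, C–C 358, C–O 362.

Bonds broken (reactants):
  C–C: 1 × 358 = 358
  C–H: 3 × 423 = 1269
  C–O: 1 × 362 = 362
  C=O: 1 × 824 = 824
  O–H: 1 × 451 = 451
  O=O: 2 × 482 = 964
  Σ(broken) = 4228 kJ
Bonds formed (products):
  C=O: 4 × 824 = 3296
  O–H: 4 × 451 = 1804
  Σ(formed) = 5100 kJ
ΔH = Σ(broken) − Σ(formed) = 4228 − 5100 = −872 kJ

ΔH ≈ −872 kJ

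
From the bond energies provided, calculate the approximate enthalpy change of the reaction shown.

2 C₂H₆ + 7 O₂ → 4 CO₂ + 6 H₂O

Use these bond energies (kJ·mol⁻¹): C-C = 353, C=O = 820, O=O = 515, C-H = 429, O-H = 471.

Bonds broken (reactants):
  C-C: 2 × 353 = 706
  C-H: 12 × 429 = 5148
  O=O: 7 × 515 = 3605
  Σ(broken) = 9459 kJ
Bonds formed (products):
  C=O: 8 × 820 = 6560
  O-H: 12 × 471 = 5652
  Σ(formed) = 12212 kJ
ΔH = Σ(broken) − Σ(formed) = 9459 − 12212 = −2753 kJ

ΔH ≈ −2753 kJ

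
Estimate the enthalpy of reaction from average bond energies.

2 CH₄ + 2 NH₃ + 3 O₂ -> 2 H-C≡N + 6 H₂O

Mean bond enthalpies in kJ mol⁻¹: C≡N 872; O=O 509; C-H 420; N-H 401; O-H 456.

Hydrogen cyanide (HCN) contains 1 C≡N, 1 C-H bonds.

Bonds broken (reactants):
  C-H: 8 × 420 = 3360
  N-H: 6 × 401 = 2406
  O=O: 3 × 509 = 1527
  Σ(broken) = 7293 kJ
Bonds formed (products):
  C≡N: 2 × 872 = 1744
  C-H: 2 × 420 = 840
  O-H: 12 × 456 = 5472
  Σ(formed) = 8056 kJ
ΔH = Σ(broken) − Σ(formed) = 7293 − 8056 = −763 kJ

ΔH ≈ −763 kJ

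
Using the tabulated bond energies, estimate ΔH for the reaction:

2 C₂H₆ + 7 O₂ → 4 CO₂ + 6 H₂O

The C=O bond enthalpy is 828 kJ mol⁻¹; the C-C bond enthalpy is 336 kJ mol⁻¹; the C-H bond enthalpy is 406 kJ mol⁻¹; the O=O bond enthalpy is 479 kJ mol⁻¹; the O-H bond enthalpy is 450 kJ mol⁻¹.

ΔH ≈ −3127 kJ

Bonds broken (reactants):
  C-C: 2 × 336 = 672
  C-H: 12 × 406 = 4872
  O=O: 7 × 479 = 3353
  Σ(broken) = 8897 kJ
Bonds formed (products):
  C=O: 8 × 828 = 6624
  O-H: 12 × 450 = 5400
  Σ(formed) = 12024 kJ
ΔH = Σ(broken) − Σ(formed) = 8897 − 12024 = −3127 kJ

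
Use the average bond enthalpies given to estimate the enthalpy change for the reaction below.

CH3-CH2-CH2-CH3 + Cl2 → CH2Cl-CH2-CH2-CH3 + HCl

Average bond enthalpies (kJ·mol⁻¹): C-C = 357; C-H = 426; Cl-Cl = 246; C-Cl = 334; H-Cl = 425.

Bonds broken (reactants):
  C-C: 3 × 357 = 1071
  C-H: 10 × 426 = 4260
  Cl-Cl: 1 × 246 = 246
  Σ(broken) = 5577 kJ
Bonds formed (products):
  C-C: 3 × 357 = 1071
  C-Cl: 1 × 334 = 334
  C-H: 9 × 426 = 3834
  H-Cl: 1 × 425 = 425
  Σ(formed) = 5664 kJ
ΔH = Σ(broken) − Σ(formed) = 5577 − 5664 = −87 kJ

ΔH ≈ −87 kJ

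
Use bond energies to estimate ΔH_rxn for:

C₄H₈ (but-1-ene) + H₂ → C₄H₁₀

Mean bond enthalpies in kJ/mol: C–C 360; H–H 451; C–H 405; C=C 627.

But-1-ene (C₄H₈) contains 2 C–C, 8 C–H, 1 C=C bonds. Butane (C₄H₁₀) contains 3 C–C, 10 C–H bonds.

Bonds broken (reactants):
  C–C: 2 × 360 = 720
  C–H: 8 × 405 = 3240
  C=C: 1 × 627 = 627
  H–H: 1 × 451 = 451
  Σ(broken) = 5038 kJ
Bonds formed (products):
  C–C: 3 × 360 = 1080
  C–H: 10 × 405 = 4050
  Σ(formed) = 5130 kJ
ΔH = Σ(broken) − Σ(formed) = 5038 − 5130 = −92 kJ

ΔH ≈ −92 kJ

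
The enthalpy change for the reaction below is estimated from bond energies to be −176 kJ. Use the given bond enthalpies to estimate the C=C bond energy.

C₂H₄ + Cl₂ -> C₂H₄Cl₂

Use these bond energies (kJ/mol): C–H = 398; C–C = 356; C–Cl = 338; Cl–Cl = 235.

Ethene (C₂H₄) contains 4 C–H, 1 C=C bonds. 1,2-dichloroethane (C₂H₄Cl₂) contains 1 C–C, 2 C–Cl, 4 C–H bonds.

D(C=C) ≈ 621 kJ/mol

Let D be the C=C bond energy.
Σ(broken) = 4×398 + 1×D + 1×235 = 1827 + D
Σ(formed) = 1×356 + 2×338 + 4×398 = 2624
ΔH = Σ(broken) − Σ(formed) = (1827 + D) − (2624) = −797 + D
Setting this equal to −176 kJ gives D = 621 kJ/mol.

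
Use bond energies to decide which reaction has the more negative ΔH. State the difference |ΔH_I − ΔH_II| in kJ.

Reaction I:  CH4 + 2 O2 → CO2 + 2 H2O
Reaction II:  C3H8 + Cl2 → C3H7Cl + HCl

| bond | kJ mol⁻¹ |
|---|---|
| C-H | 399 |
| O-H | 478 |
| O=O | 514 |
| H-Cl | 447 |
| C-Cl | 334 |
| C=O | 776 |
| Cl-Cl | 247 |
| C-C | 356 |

Reaction I:
  Bonds broken (reactants):
    C-H: 4 × 399 = 1596
    O=O: 2 × 514 = 1028
    Σ(broken) = 2624 kJ
  Bonds formed (products):
    C=O: 2 × 776 = 1552
    O-H: 4 × 478 = 1912
    Σ(formed) = 3464 kJ
  ΔH_I = 2624 − 3464 = −840 kJ
Reaction II:
  Bonds broken (reactants):
    C-C: 2 × 356 = 712
    C-H: 8 × 399 = 3192
    Cl-Cl: 1 × 247 = 247
    Σ(broken) = 4151 kJ
  Bonds formed (products):
    C-C: 2 × 356 = 712
    C-Cl: 1 × 334 = 334
    C-H: 7 × 399 = 2793
    H-Cl: 1 × 447 = 447
    Σ(formed) = 4286 kJ
  ΔH_II = 4151 − 4286 = −135 kJ
ΔH_I − ΔH_II = −705 kJ, so reaction I has the more negative ΔH; |ΔH_I − ΔH_II| = 705 kJ.

Reaction I, by 705 kJ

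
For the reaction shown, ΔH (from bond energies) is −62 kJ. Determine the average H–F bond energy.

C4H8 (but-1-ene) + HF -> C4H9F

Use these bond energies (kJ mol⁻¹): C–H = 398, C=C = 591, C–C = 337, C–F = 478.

D(H–F) ≈ 560 kJ/mol

Let D be the H–F bond energy.
Σ(broken) = 2×337 + 8×398 + 1×591 + 1×D = 4449 + D
Σ(formed) = 3×337 + 1×478 + 9×398 = 5071
ΔH = Σ(broken) − Σ(formed) = (4449 + D) − (5071) = −622 + D
Setting this equal to −62 kJ gives D = 560 kJ/mol.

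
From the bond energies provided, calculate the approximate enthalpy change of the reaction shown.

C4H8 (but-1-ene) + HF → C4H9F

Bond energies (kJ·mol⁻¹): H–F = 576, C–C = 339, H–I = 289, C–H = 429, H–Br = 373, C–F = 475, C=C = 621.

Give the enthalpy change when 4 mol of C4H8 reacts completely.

Bonds broken (reactants):
  C–C: 2 × 339 = 678
  C–H: 8 × 429 = 3432
  C=C: 1 × 621 = 621
  H–F: 1 × 576 = 576
  Σ(broken) = 5307 kJ
Bonds formed (products):
  C–C: 3 × 339 = 1017
  C–F: 1 × 475 = 475
  C–H: 9 × 429 = 3861
  Σ(formed) = 5353 kJ
ΔH = Σ(broken) − Σ(formed) = 5307 − 5353 = −46 kJ
For 4× the reaction as written: 4 × (−46) = −184 kJ

ΔH = −184 kJ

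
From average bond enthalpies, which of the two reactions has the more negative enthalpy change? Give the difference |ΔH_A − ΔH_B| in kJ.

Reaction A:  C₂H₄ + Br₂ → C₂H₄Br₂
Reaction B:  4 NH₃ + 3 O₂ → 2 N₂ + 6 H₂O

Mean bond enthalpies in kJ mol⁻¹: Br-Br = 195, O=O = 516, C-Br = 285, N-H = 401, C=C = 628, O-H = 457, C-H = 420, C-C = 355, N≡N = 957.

Reaction B, by 936 kJ

Reaction A:
  Bonds broken (reactants):
    Br-Br: 1 × 195 = 195
    C-H: 4 × 420 = 1680
    C=C: 1 × 628 = 628
    Σ(broken) = 2503 kJ
  Bonds formed (products):
    C-Br: 2 × 285 = 570
    C-C: 1 × 355 = 355
    C-H: 4 × 420 = 1680
    Σ(formed) = 2605 kJ
  ΔH_A = 2503 − 2605 = −102 kJ
Reaction B:
  Bonds broken (reactants):
    N-H: 12 × 401 = 4812
    O=O: 3 × 516 = 1548
    Σ(broken) = 6360 kJ
  Bonds formed (products):
    N≡N: 2 × 957 = 1914
    O-H: 12 × 457 = 5484
    Σ(formed) = 7398 kJ
  ΔH_B = 6360 − 7398 = −1038 kJ
ΔH_A − ΔH_B = +936 kJ, so reaction B has the more negative ΔH; |ΔH_A − ΔH_B| = 936 kJ.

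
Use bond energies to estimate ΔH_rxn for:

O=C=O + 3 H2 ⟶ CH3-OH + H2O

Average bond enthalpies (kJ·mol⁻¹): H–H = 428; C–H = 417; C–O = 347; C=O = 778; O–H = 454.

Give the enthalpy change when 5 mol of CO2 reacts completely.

Bonds broken (reactants):
  C=O: 2 × 778 = 1556
  H–H: 3 × 428 = 1284
  Σ(broken) = 2840 kJ
Bonds formed (products):
  C–H: 3 × 417 = 1251
  C–O: 1 × 347 = 347
  O–H: 3 × 454 = 1362
  Σ(formed) = 2960 kJ
ΔH = Σ(broken) − Σ(formed) = 2840 − 2960 = −120 kJ
For 5× the reaction as written: 5 × (−120) = −600 kJ

ΔH = −600 kJ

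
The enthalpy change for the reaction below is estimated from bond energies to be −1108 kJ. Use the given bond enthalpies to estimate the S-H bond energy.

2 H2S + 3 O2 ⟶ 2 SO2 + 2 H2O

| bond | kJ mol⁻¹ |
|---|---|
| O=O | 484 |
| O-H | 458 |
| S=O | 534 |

D(S-H) ≈ 352 kJ/mol

Let D be the S-H bond energy.
Σ(broken) = 3×484 + 4×D = 1452 + 4D
Σ(formed) = 4×458 + 4×534 = 3968
ΔH = Σ(broken) − Σ(formed) = (1452 + 4D) − (3968) = −2516 + 4D
Setting this equal to −1108 kJ gives 4D = 1408, so D = 352 kJ/mol.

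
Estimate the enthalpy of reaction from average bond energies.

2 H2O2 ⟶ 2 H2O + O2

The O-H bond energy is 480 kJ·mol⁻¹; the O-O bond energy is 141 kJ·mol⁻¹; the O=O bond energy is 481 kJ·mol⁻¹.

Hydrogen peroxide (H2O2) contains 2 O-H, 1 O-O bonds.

Bonds broken (reactants):
  O-H: 4 × 480 = 1920
  O-O: 2 × 141 = 282
  Σ(broken) = 2202 kJ
Bonds formed (products):
  O-H: 4 × 480 = 1920
  O=O: 1 × 481 = 481
  Σ(formed) = 2401 kJ
ΔH = Σ(broken) − Σ(formed) = 2202 − 2401 = −199 kJ

ΔH ≈ −199 kJ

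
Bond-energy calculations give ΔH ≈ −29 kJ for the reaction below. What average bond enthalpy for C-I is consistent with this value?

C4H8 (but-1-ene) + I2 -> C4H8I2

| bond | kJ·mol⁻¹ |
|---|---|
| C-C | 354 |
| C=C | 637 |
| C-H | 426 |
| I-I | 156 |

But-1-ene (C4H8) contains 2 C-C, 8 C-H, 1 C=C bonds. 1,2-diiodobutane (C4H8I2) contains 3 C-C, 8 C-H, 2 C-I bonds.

D(C-I) ≈ 234 kJ/mol

Let D be the C-I bond energy.
Σ(broken) = 2×354 + 8×426 + 1×637 + 1×156 = 4909
Σ(formed) = 3×354 + 8×426 + 2×D = 4470 + 2D
ΔH = Σ(broken) − Σ(formed) = (4909) − (4470 + 2D) = +439 − 2D
Setting this equal to −29 kJ gives 2D = 468, so D = 234 kJ/mol.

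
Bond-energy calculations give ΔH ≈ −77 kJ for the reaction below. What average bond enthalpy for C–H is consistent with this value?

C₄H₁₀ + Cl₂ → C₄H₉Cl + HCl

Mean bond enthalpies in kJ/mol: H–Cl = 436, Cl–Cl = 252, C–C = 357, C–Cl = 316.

D(C–H) ≈ 423 kJ/mol

Let D be the C–H bond energy.
Σ(broken) = 3×357 + 10×D + 1×252 = 1323 + 10D
Σ(formed) = 3×357 + 1×316 + 9×D + 1×436 = 1823 + 9D
ΔH = Σ(broken) − Σ(formed) = (1323 + 10D) − (1823 + 9D) = −500 + D
Setting this equal to −77 kJ gives D = 423 kJ/mol.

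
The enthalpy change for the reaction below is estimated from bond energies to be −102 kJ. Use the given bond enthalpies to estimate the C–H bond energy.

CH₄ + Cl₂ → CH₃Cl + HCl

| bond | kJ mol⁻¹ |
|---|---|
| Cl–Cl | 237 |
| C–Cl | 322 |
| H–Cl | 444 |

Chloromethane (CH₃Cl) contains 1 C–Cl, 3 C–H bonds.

D(C–H) ≈ 427 kJ/mol

Let D be the C–H bond energy.
Σ(broken) = 4×D + 1×237 = 237 + 4D
Σ(formed) = 1×322 + 3×D + 1×444 = 766 + 3D
ΔH = Σ(broken) − Σ(formed) = (237 + 4D) − (766 + 3D) = −529 + D
Setting this equal to −102 kJ gives D = 427 kJ/mol.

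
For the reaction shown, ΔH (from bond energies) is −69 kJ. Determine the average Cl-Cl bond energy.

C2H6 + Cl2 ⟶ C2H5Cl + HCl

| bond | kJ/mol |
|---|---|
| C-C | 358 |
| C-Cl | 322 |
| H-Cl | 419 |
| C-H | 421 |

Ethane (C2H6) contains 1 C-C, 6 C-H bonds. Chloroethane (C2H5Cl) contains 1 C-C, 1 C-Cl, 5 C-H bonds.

D(Cl-Cl) ≈ 251 kJ/mol

Let D be the Cl-Cl bond energy.
Σ(broken) = 1×358 + 6×421 + 1×D = 2884 + D
Σ(formed) = 1×358 + 1×322 + 5×421 + 1×419 = 3204
ΔH = Σ(broken) − Σ(formed) = (2884 + D) − (3204) = −320 + D
Setting this equal to −69 kJ gives D = 251 kJ/mol.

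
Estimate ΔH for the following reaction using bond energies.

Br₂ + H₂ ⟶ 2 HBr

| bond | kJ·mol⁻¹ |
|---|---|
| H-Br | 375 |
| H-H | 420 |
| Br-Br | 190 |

Bonds broken (reactants):
  Br-Br: 1 × 190 = 190
  H-H: 1 × 420 = 420
  Σ(broken) = 610 kJ
Bonds formed (products):
  H-Br: 2 × 375 = 750
  Σ(formed) = 750 kJ
ΔH = Σ(broken) − Σ(formed) = 610 − 750 = −140 kJ

ΔH ≈ −140 kJ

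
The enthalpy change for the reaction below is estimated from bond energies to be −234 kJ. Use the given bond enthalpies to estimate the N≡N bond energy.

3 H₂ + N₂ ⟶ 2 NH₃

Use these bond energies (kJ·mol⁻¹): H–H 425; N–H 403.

D(N≡N) ≈ 909 kJ/mol

Let D be the N≡N bond energy.
Σ(broken) = 3×425 + 1×D = 1275 + D
Σ(formed) = 6×403 = 2418
ΔH = Σ(broken) − Σ(formed) = (1275 + D) − (2418) = −1143 + D
Setting this equal to −234 kJ gives D = 909 kJ/mol.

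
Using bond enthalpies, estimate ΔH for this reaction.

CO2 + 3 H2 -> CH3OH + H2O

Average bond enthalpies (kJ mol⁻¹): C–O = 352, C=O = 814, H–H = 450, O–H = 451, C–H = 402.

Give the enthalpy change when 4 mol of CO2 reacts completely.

ΔH = +268 kJ

Bonds broken (reactants):
  C=O: 2 × 814 = 1628
  H–H: 3 × 450 = 1350
  Σ(broken) = 2978 kJ
Bonds formed (products):
  C–H: 3 × 402 = 1206
  C–O: 1 × 352 = 352
  O–H: 3 × 451 = 1353
  Σ(formed) = 2911 kJ
ΔH = Σ(broken) − Σ(formed) = 2978 − 2911 = +67 kJ
For 4× the reaction as written: 4 × (+67) = +268 kJ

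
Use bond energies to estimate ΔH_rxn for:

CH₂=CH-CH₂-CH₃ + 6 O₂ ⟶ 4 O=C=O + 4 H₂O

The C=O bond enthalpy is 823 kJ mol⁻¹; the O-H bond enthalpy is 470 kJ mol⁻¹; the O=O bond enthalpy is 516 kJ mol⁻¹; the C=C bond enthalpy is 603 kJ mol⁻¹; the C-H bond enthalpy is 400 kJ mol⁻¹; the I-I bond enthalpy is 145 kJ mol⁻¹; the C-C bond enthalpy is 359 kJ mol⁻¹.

Bonds broken (reactants):
  C-C: 2 × 359 = 718
  C-H: 8 × 400 = 3200
  C=C: 1 × 603 = 603
  O=O: 6 × 516 = 3096
  Σ(broken) = 7617 kJ
Bonds formed (products):
  C=O: 8 × 823 = 6584
  O-H: 8 × 470 = 3760
  Σ(formed) = 10344 kJ
ΔH = Σ(broken) − Σ(formed) = 7617 − 10344 = −2727 kJ

ΔH ≈ −2727 kJ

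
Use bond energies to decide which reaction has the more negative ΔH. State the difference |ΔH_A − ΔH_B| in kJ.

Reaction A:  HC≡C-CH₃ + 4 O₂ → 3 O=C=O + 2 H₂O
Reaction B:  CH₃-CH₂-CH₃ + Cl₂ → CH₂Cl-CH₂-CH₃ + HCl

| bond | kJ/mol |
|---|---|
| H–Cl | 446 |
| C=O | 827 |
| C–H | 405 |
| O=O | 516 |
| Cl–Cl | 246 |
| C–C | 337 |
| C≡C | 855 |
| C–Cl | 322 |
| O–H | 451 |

Reaction A, by 1773 kJ

Reaction A:
  Bonds broken (reactants):
    C≡C: 1 × 855 = 855
    C–C: 1 × 337 = 337
    C–H: 4 × 405 = 1620
    O=O: 4 × 516 = 2064
    Σ(broken) = 4876 kJ
  Bonds formed (products):
    C=O: 6 × 827 = 4962
    O–H: 4 × 451 = 1804
    Σ(formed) = 6766 kJ
  ΔH_A = 4876 − 6766 = −1890 kJ
Reaction B:
  Bonds broken (reactants):
    C–C: 2 × 337 = 674
    C–H: 8 × 405 = 3240
    Cl–Cl: 1 × 246 = 246
    Σ(broken) = 4160 kJ
  Bonds formed (products):
    C–C: 2 × 337 = 674
    C–Cl: 1 × 322 = 322
    C–H: 7 × 405 = 2835
    H–Cl: 1 × 446 = 446
    Σ(formed) = 4277 kJ
  ΔH_B = 4160 − 4277 = −117 kJ
ΔH_A − ΔH_B = −1773 kJ, so reaction A has the more negative ΔH; |ΔH_A − ΔH_B| = 1773 kJ.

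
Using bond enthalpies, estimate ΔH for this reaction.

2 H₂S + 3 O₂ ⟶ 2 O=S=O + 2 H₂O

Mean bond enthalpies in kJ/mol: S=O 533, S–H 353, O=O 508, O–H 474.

ΔH ≈ −1092 kJ

Bonds broken (reactants):
  O=O: 3 × 508 = 1524
  S–H: 4 × 353 = 1412
  Σ(broken) = 2936 kJ
Bonds formed (products):
  O–H: 4 × 474 = 1896
  S=O: 4 × 533 = 2132
  Σ(formed) = 4028 kJ
ΔH = Σ(broken) − Σ(formed) = 2936 − 4028 = −1092 kJ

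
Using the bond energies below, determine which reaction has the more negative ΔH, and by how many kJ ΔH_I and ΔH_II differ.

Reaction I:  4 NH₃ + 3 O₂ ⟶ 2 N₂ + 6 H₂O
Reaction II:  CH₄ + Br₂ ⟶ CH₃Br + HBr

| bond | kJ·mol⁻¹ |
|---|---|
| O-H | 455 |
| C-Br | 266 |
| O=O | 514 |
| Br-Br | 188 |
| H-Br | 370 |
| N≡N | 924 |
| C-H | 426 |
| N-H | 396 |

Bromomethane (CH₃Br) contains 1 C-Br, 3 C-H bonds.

Reaction I, by 992 kJ

Reaction I:
  Bonds broken (reactants):
    N-H: 12 × 396 = 4752
    O=O: 3 × 514 = 1542
    Σ(broken) = 6294 kJ
  Bonds formed (products):
    N≡N: 2 × 924 = 1848
    O-H: 12 × 455 = 5460
    Σ(formed) = 7308 kJ
  ΔH_I = 6294 − 7308 = −1014 kJ
Reaction II:
  Bonds broken (reactants):
    Br-Br: 1 × 188 = 188
    C-H: 4 × 426 = 1704
    Σ(broken) = 1892 kJ
  Bonds formed (products):
    C-Br: 1 × 266 = 266
    C-H: 3 × 426 = 1278
    H-Br: 1 × 370 = 370
    Σ(formed) = 1914 kJ
  ΔH_II = 1892 − 1914 = −22 kJ
ΔH_I − ΔH_II = −992 kJ, so reaction I has the more negative ΔH; |ΔH_I − ΔH_II| = 992 kJ.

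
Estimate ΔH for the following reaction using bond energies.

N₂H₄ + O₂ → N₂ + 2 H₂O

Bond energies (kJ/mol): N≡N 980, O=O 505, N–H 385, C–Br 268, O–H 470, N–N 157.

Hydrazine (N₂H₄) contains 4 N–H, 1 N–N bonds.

Bonds broken (reactants):
  N–H: 4 × 385 = 1540
  N–N: 1 × 157 = 157
  O=O: 1 × 505 = 505
  Σ(broken) = 2202 kJ
Bonds formed (products):
  N≡N: 1 × 980 = 980
  O–H: 4 × 470 = 1880
  Σ(formed) = 2860 kJ
ΔH = Σ(broken) − Σ(formed) = 2202 − 2860 = −658 kJ

ΔH ≈ −658 kJ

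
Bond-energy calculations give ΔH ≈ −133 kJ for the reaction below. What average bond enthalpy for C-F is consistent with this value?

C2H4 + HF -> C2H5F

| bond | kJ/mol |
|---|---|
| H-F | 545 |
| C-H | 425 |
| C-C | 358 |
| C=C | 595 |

D(C-F) ≈ 490 kJ/mol

Let D be the C-F bond energy.
Σ(broken) = 4×425 + 1×595 + 1×545 = 2840
Σ(formed) = 1×358 + 1×D + 5×425 = 2483 + D
ΔH = Σ(broken) − Σ(formed) = (2840) − (2483 + D) = +357 − D
Setting this equal to −133 kJ gives D = 490 kJ/mol.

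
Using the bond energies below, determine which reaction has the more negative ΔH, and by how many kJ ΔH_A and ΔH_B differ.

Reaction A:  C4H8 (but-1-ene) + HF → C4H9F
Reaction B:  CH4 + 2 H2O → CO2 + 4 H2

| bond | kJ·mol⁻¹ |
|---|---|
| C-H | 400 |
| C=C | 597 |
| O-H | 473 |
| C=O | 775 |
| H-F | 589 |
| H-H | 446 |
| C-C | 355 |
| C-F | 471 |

Reaction A:
  Bonds broken (reactants):
    C-C: 2 × 355 = 710
    C-H: 8 × 400 = 3200
    C=C: 1 × 597 = 597
    H-F: 1 × 589 = 589
    Σ(broken) = 5096 kJ
  Bonds formed (products):
    C-C: 3 × 355 = 1065
    C-F: 1 × 471 = 471
    C-H: 9 × 400 = 3600
    Σ(formed) = 5136 kJ
  ΔH_A = 5096 − 5136 = −40 kJ
Reaction B:
  Bonds broken (reactants):
    C-H: 4 × 400 = 1600
    O-H: 4 × 473 = 1892
    Σ(broken) = 3492 kJ
  Bonds formed (products):
    C=O: 2 × 775 = 1550
    H-H: 4 × 446 = 1784
    Σ(formed) = 3334 kJ
  ΔH_B = 3492 − 3334 = +158 kJ
ΔH_A − ΔH_B = −198 kJ, so reaction A has the more negative ΔH; |ΔH_A − ΔH_B| = 198 kJ.

Reaction A, by 198 kJ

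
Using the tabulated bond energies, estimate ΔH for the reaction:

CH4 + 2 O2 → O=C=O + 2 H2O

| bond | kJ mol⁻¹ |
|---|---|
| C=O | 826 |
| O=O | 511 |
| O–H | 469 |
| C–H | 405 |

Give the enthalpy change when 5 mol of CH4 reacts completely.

Bonds broken (reactants):
  C–H: 4 × 405 = 1620
  O=O: 2 × 511 = 1022
  Σ(broken) = 2642 kJ
Bonds formed (products):
  C=O: 2 × 826 = 1652
  O–H: 4 × 469 = 1876
  Σ(formed) = 3528 kJ
ΔH = Σ(broken) − Σ(formed) = 2642 − 3528 = −886 kJ
For 5× the reaction as written: 5 × (−886) = −4430 kJ

ΔH = −4430 kJ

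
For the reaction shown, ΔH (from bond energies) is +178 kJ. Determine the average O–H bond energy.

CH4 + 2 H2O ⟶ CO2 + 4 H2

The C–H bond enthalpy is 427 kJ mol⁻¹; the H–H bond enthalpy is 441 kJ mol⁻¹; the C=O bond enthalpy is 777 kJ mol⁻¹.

D(O–H) ≈ 447 kJ/mol

Let D be the O–H bond energy.
Σ(broken) = 4×427 + 4×D = 1708 + 4D
Σ(formed) = 2×777 + 4×441 = 3318
ΔH = Σ(broken) − Σ(formed) = (1708 + 4D) − (3318) = −1610 + 4D
Setting this equal to +178 kJ gives 4D = 1788, so D = 447 kJ/mol.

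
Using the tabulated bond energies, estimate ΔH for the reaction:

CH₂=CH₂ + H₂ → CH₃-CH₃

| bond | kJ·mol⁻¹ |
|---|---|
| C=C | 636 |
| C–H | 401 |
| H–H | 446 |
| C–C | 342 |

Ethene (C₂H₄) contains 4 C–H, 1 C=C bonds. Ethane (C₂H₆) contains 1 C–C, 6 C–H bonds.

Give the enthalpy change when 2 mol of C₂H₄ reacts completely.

ΔH = −124 kJ

Bonds broken (reactants):
  C–H: 4 × 401 = 1604
  C=C: 1 × 636 = 636
  H–H: 1 × 446 = 446
  Σ(broken) = 2686 kJ
Bonds formed (products):
  C–C: 1 × 342 = 342
  C–H: 6 × 401 = 2406
  Σ(formed) = 2748 kJ
ΔH = Σ(broken) − Σ(formed) = 2686 − 2748 = −62 kJ
For 2× the reaction as written: 2 × (−62) = −124 kJ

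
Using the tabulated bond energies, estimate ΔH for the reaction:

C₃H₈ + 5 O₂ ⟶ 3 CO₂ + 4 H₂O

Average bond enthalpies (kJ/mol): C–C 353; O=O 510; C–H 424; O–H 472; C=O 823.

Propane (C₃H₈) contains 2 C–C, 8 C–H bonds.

ΔH ≈ −2066 kJ

Bonds broken (reactants):
  C–C: 2 × 353 = 706
  C–H: 8 × 424 = 3392
  O=O: 5 × 510 = 2550
  Σ(broken) = 6648 kJ
Bonds formed (products):
  C=O: 6 × 823 = 4938
  O–H: 8 × 472 = 3776
  Σ(formed) = 8714 kJ
ΔH = Σ(broken) − Σ(formed) = 6648 − 8714 = −2066 kJ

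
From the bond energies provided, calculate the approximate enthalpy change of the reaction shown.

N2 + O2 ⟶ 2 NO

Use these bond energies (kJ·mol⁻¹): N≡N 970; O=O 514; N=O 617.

Bonds broken (reactants):
  N≡N: 1 × 970 = 970
  O=O: 1 × 514 = 514
  Σ(broken) = 1484 kJ
Bonds formed (products):
  N=O: 2 × 617 = 1234
  Σ(formed) = 1234 kJ
ΔH = Σ(broken) − Σ(formed) = 1484 − 1234 = +250 kJ

ΔH ≈ +250 kJ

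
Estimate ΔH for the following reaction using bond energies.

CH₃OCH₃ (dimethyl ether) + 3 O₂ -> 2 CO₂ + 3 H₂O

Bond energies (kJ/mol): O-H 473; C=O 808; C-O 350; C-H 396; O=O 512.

Bonds broken (reactants):
  C-H: 6 × 396 = 2376
  C-O: 2 × 350 = 700
  O=O: 3 × 512 = 1536
  Σ(broken) = 4612 kJ
Bonds formed (products):
  C=O: 4 × 808 = 3232
  O-H: 6 × 473 = 2838
  Σ(formed) = 6070 kJ
ΔH = Σ(broken) − Σ(formed) = 4612 − 6070 = −1458 kJ

ΔH ≈ −1458 kJ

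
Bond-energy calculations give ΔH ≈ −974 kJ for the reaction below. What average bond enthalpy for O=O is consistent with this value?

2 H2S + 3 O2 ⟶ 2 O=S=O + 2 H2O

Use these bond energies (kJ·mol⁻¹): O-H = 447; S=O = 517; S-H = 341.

Let D be the O=O bond energy.
Σ(broken) = 3×D + 4×341 = 1364 + 3D
Σ(formed) = 4×447 + 4×517 = 3856
ΔH = Σ(broken) − Σ(formed) = (1364 + 3D) − (3856) = −2492 + 3D
Setting this equal to −974 kJ gives 3D = 1518, so D = 506 kJ/mol.

D(O=O) ≈ 506 kJ/mol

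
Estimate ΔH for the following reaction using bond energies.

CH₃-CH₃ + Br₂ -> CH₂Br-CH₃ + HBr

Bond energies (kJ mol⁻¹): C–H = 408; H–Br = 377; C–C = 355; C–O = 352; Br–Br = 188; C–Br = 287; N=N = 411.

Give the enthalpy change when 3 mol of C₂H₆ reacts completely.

Bonds broken (reactants):
  Br–Br: 1 × 188 = 188
  C–C: 1 × 355 = 355
  C–H: 6 × 408 = 2448
  Σ(broken) = 2991 kJ
Bonds formed (products):
  C–Br: 1 × 287 = 287
  C–C: 1 × 355 = 355
  C–H: 5 × 408 = 2040
  H–Br: 1 × 377 = 377
  Σ(formed) = 3059 kJ
ΔH = Σ(broken) − Σ(formed) = 2991 − 3059 = −68 kJ
For 3× the reaction as written: 3 × (−68) = −204 kJ

ΔH = −204 kJ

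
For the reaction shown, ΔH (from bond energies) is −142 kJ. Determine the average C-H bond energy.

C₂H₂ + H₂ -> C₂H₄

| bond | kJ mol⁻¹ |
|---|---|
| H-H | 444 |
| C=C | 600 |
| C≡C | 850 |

D(C-H) ≈ 418 kJ/mol

Let D be the C-H bond energy.
Σ(broken) = 1×850 + 2×D + 1×444 = 1294 + 2D
Σ(formed) = 4×D + 1×600 = 600 + 4D
ΔH = Σ(broken) − Σ(formed) = (1294 + 2D) − (600 + 4D) = +694 − 2D
Setting this equal to −142 kJ gives 2D = 836, so D = 418 kJ/mol.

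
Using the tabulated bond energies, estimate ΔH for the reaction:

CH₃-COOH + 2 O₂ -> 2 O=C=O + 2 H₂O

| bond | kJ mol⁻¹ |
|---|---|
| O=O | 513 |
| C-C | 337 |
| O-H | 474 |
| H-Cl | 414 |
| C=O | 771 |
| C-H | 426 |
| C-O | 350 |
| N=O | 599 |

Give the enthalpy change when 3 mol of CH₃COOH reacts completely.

ΔH = −2232 kJ

Bonds broken (reactants):
  C-C: 1 × 337 = 337
  C-H: 3 × 426 = 1278
  C-O: 1 × 350 = 350
  C=O: 1 × 771 = 771
  O-H: 1 × 474 = 474
  O=O: 2 × 513 = 1026
  Σ(broken) = 4236 kJ
Bonds formed (products):
  C=O: 4 × 771 = 3084
  O-H: 4 × 474 = 1896
  Σ(formed) = 4980 kJ
ΔH = Σ(broken) − Σ(formed) = 4236 − 4980 = −744 kJ
For 3× the reaction as written: 3 × (−744) = −2232 kJ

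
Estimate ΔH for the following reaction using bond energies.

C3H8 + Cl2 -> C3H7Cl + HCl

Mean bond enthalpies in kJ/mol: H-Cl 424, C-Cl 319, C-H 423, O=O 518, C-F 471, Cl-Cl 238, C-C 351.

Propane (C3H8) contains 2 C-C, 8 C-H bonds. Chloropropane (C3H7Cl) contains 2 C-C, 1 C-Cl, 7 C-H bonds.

ΔH ≈ −82 kJ

Bonds broken (reactants):
  C-C: 2 × 351 = 702
  C-H: 8 × 423 = 3384
  Cl-Cl: 1 × 238 = 238
  Σ(broken) = 4324 kJ
Bonds formed (products):
  C-C: 2 × 351 = 702
  C-Cl: 1 × 319 = 319
  C-H: 7 × 423 = 2961
  H-Cl: 1 × 424 = 424
  Σ(formed) = 4406 kJ
ΔH = Σ(broken) − Σ(formed) = 4324 − 4406 = −82 kJ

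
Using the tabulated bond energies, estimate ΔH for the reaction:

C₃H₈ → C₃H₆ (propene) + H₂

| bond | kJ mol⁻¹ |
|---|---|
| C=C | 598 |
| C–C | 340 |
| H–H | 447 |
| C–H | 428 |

Bonds broken (reactants):
  C–C: 2 × 340 = 680
  C–H: 8 × 428 = 3424
  Σ(broken) = 4104 kJ
Bonds formed (products):
  C–C: 1 × 340 = 340
  C–H: 6 × 428 = 2568
  C=C: 1 × 598 = 598
  H–H: 1 × 447 = 447
  Σ(formed) = 3953 kJ
ΔH = Σ(broken) − Σ(formed) = 4104 − 3953 = +151 kJ

ΔH ≈ +151 kJ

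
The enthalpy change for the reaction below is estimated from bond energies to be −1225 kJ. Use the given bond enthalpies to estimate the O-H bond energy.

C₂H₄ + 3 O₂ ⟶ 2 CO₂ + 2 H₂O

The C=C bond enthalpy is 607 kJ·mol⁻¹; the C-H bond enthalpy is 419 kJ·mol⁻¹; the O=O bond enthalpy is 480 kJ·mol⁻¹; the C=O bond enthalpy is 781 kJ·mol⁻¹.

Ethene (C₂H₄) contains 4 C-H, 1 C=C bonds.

Let D be the O-H bond energy.
Σ(broken) = 4×419 + 1×607 + 3×480 = 3723
Σ(formed) = 4×781 + 4×D = 3124 + 4D
ΔH = Σ(broken) − Σ(formed) = (3723) − (3124 + 4D) = +599 − 4D
Setting this equal to −1225 kJ gives 4D = 1824, so D = 456 kJ/mol.

D(O-H) ≈ 456 kJ/mol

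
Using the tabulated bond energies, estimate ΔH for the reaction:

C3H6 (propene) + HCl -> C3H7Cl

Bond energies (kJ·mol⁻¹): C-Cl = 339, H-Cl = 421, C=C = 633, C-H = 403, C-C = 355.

Bonds broken (reactants):
  C-C: 1 × 355 = 355
  C-H: 6 × 403 = 2418
  C=C: 1 × 633 = 633
  H-Cl: 1 × 421 = 421
  Σ(broken) = 3827 kJ
Bonds formed (products):
  C-C: 2 × 355 = 710
  C-Cl: 1 × 339 = 339
  C-H: 7 × 403 = 2821
  Σ(formed) = 3870 kJ
ΔH = Σ(broken) − Σ(formed) = 3827 − 3870 = −43 kJ

ΔH ≈ −43 kJ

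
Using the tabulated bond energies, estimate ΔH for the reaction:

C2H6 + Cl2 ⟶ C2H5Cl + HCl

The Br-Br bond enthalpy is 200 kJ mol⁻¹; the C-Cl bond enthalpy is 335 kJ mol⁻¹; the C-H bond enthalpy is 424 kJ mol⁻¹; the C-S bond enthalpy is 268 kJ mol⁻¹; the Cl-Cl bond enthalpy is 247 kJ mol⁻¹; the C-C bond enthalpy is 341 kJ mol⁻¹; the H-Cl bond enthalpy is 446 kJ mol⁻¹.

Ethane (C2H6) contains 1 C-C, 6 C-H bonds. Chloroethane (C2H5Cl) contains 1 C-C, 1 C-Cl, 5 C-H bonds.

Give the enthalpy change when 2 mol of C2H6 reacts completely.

ΔH = −220 kJ

Bonds broken (reactants):
  C-C: 1 × 341 = 341
  C-H: 6 × 424 = 2544
  Cl-Cl: 1 × 247 = 247
  Σ(broken) = 3132 kJ
Bonds formed (products):
  C-C: 1 × 341 = 341
  C-Cl: 1 × 335 = 335
  C-H: 5 × 424 = 2120
  H-Cl: 1 × 446 = 446
  Σ(formed) = 3242 kJ
ΔH = Σ(broken) − Σ(formed) = 3132 − 3242 = −110 kJ
For 2× the reaction as written: 2 × (−110) = −220 kJ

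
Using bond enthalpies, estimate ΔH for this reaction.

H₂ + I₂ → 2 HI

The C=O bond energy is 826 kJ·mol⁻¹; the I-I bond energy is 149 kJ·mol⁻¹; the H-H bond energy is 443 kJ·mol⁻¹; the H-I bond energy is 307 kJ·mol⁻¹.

ΔH ≈ −22 kJ

Bonds broken (reactants):
  H-H: 1 × 443 = 443
  I-I: 1 × 149 = 149
  Σ(broken) = 592 kJ
Bonds formed (products):
  H-I: 2 × 307 = 614
  Σ(formed) = 614 kJ
ΔH = Σ(broken) − Σ(formed) = 592 − 614 = −22 kJ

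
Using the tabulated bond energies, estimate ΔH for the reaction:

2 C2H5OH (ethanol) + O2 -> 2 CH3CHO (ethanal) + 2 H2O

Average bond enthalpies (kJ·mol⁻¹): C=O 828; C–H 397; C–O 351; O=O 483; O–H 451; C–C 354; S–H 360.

Bonds broken (reactants):
  C–C: 2 × 354 = 708
  C–H: 10 × 397 = 3970
  C–O: 2 × 351 = 702
  O–H: 2 × 451 = 902
  O=O: 1 × 483 = 483
  Σ(broken) = 6765 kJ
Bonds formed (products):
  C–C: 2 × 354 = 708
  C–H: 8 × 397 = 3176
  C=O: 2 × 828 = 1656
  O–H: 4 × 451 = 1804
  Σ(formed) = 7344 kJ
ΔH = Σ(broken) − Σ(formed) = 6765 − 7344 = −579 kJ

ΔH ≈ −579 kJ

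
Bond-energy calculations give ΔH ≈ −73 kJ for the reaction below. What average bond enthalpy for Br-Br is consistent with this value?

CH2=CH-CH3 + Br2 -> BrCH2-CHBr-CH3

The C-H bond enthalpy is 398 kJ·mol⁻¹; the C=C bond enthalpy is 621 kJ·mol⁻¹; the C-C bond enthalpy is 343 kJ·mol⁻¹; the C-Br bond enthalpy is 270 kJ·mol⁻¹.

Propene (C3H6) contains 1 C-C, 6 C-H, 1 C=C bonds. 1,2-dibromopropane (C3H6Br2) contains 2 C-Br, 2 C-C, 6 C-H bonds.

Let D be the Br-Br bond energy.
Σ(broken) = 1×D + 1×343 + 6×398 + 1×621 = 3352 + D
Σ(formed) = 2×270 + 2×343 + 6×398 = 3614
ΔH = Σ(broken) − Σ(formed) = (3352 + D) − (3614) = −262 + D
Setting this equal to −73 kJ gives D = 189 kJ/mol.

D(Br-Br) ≈ 189 kJ/mol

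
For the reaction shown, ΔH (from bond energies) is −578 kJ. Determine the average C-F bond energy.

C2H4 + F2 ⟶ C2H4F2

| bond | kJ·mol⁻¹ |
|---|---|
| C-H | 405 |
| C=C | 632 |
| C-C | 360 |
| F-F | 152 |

D(C-F) ≈ 501 kJ/mol

Let D be the C-F bond energy.
Σ(broken) = 4×405 + 1×632 + 1×152 = 2404
Σ(formed) = 1×360 + 2×D + 4×405 = 1980 + 2D
ΔH = Σ(broken) − Σ(formed) = (2404) − (1980 + 2D) = +424 − 2D
Setting this equal to −578 kJ gives 2D = 1002, so D = 501 kJ/mol.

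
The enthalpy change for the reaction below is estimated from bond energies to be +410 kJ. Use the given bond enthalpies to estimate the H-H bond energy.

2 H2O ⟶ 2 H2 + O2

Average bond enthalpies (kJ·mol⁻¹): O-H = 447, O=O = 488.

D(H-H) ≈ 445 kJ/mol

Let D be the H-H bond energy.
Σ(broken) = 4×447 = 1788
Σ(formed) = 2×D + 1×488 = 488 + 2D
ΔH = Σ(broken) − Σ(formed) = (1788) − (488 + 2D) = +1300 − 2D
Setting this equal to +410 kJ gives 2D = 890, so D = 445 kJ/mol.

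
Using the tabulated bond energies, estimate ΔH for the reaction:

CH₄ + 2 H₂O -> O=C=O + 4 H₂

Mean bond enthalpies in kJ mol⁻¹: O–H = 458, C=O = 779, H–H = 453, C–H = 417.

Bonds broken (reactants):
  C–H: 4 × 417 = 1668
  O–H: 4 × 458 = 1832
  Σ(broken) = 3500 kJ
Bonds formed (products):
  C=O: 2 × 779 = 1558
  H–H: 4 × 453 = 1812
  Σ(formed) = 3370 kJ
ΔH = Σ(broken) − Σ(formed) = 3500 − 3370 = +130 kJ

ΔH ≈ +130 kJ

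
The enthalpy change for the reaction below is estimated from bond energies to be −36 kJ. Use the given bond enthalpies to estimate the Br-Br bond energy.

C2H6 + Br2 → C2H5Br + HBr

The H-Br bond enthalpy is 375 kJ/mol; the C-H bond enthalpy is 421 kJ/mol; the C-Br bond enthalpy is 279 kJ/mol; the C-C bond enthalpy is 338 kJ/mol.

Let D be the Br-Br bond energy.
Σ(broken) = 1×D + 1×338 + 6×421 = 2864 + D
Σ(formed) = 1×279 + 1×338 + 5×421 + 1×375 = 3097
ΔH = Σ(broken) − Σ(formed) = (2864 + D) − (3097) = −233 + D
Setting this equal to −36 kJ gives D = 197 kJ/mol.

D(Br-Br) ≈ 197 kJ/mol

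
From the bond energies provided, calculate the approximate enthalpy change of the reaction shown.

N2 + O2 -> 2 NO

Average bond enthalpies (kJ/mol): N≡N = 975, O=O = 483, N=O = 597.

Bonds broken (reactants):
  N≡N: 1 × 975 = 975
  O=O: 1 × 483 = 483
  Σ(broken) = 1458 kJ
Bonds formed (products):
  N=O: 2 × 597 = 1194
  Σ(formed) = 1194 kJ
ΔH = Σ(broken) − Σ(formed) = 1458 − 1194 = +264 kJ

ΔH ≈ +264 kJ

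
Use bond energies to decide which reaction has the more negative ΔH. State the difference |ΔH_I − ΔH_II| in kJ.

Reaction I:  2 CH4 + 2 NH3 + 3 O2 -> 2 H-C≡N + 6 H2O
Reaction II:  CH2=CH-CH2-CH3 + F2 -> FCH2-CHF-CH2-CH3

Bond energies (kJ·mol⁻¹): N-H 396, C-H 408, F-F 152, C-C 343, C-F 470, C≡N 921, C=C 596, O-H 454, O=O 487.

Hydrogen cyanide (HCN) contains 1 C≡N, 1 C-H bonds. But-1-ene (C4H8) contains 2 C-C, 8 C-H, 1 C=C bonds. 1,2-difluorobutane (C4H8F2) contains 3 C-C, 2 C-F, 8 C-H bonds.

Reaction I, by 470 kJ

Reaction I:
  Bonds broken (reactants):
    C-H: 8 × 408 = 3264
    N-H: 6 × 396 = 2376
    O=O: 3 × 487 = 1461
    Σ(broken) = 7101 kJ
  Bonds formed (products):
    C≡N: 2 × 921 = 1842
    C-H: 2 × 408 = 816
    O-H: 12 × 454 = 5448
    Σ(formed) = 8106 kJ
  ΔH_I = 7101 − 8106 = −1005 kJ
Reaction II:
  Bonds broken (reactants):
    C-C: 2 × 343 = 686
    C-H: 8 × 408 = 3264
    C=C: 1 × 596 = 596
    F-F: 1 × 152 = 152
    Σ(broken) = 4698 kJ
  Bonds formed (products):
    C-C: 3 × 343 = 1029
    C-F: 2 × 470 = 940
    C-H: 8 × 408 = 3264
    Σ(formed) = 5233 kJ
  ΔH_II = 4698 − 5233 = −535 kJ
ΔH_I − ΔH_II = −470 kJ, so reaction I has the more negative ΔH; |ΔH_I − ΔH_II| = 470 kJ.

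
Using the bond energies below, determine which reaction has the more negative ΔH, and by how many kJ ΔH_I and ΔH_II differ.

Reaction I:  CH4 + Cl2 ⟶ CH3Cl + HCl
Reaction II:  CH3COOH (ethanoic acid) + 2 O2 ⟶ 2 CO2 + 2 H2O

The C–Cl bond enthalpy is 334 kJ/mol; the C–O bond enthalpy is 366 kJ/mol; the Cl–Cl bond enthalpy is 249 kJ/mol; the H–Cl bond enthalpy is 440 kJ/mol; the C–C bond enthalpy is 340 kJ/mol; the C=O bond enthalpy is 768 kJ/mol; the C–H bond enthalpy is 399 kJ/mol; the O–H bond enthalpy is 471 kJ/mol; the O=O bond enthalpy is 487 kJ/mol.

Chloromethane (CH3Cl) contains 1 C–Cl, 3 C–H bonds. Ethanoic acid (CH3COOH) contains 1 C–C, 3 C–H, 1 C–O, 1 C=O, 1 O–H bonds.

Reaction I:
  Bonds broken (reactants):
    C–H: 4 × 399 = 1596
    Cl–Cl: 1 × 249 = 249
    Σ(broken) = 1845 kJ
  Bonds formed (products):
    C–Cl: 1 × 334 = 334
    C–H: 3 × 399 = 1197
    H–Cl: 1 × 440 = 440
    Σ(formed) = 1971 kJ
  ΔH_I = 1845 − 1971 = −126 kJ
Reaction II:
  Bonds broken (reactants):
    C–C: 1 × 340 = 340
    C–H: 3 × 399 = 1197
    C–O: 1 × 366 = 366
    C=O: 1 × 768 = 768
    O–H: 1 × 471 = 471
    O=O: 2 × 487 = 974
    Σ(broken) = 4116 kJ
  Bonds formed (products):
    C=O: 4 × 768 = 3072
    O–H: 4 × 471 = 1884
    Σ(formed) = 4956 kJ
  ΔH_II = 4116 − 4956 = −840 kJ
ΔH_I − ΔH_II = +714 kJ, so reaction II has the more negative ΔH; |ΔH_I − ΔH_II| = 714 kJ.

Reaction II, by 714 kJ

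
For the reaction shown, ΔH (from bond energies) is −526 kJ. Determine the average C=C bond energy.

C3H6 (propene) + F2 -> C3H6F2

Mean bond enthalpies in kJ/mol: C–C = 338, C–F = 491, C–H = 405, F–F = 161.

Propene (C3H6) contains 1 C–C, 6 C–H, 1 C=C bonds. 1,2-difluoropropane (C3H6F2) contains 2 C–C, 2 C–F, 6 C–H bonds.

D(C=C) ≈ 633 kJ/mol

Let D be the C=C bond energy.
Σ(broken) = 1×338 + 6×405 + 1×D + 1×161 = 2929 + D
Σ(formed) = 2×338 + 2×491 + 6×405 = 4088
ΔH = Σ(broken) − Σ(formed) = (2929 + D) − (4088) = −1159 + D
Setting this equal to −526 kJ gives D = 633 kJ/mol.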